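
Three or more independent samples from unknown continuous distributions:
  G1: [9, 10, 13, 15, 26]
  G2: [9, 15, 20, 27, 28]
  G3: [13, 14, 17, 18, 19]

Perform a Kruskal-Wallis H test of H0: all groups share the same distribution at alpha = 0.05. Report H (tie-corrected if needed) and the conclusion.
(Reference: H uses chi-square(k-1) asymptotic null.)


Step 1: Combine all N = 15 observations and assign midranks.
sorted (value, group, rank): (9,G1,1.5), (9,G2,1.5), (10,G1,3), (13,G1,4.5), (13,G3,4.5), (14,G3,6), (15,G1,7.5), (15,G2,7.5), (17,G3,9), (18,G3,10), (19,G3,11), (20,G2,12), (26,G1,13), (27,G2,14), (28,G2,15)
Step 2: Sum ranks within each group.
R_1 = 29.5 (n_1 = 5)
R_2 = 50 (n_2 = 5)
R_3 = 40.5 (n_3 = 5)
Step 3: H = 12/(N(N+1)) * sum(R_i^2/n_i) - 3(N+1)
     = 12/(15*16) * (29.5^2/5 + 50^2/5 + 40.5^2/5) - 3*16
     = 0.050000 * 1002.1 - 48
     = 2.105000.
Step 4: Ties present; correction factor C = 1 - 18/(15^3 - 15) = 0.994643. Corrected H = 2.105000 / 0.994643 = 2.116338.
Step 5: Under H0, H ~ chi^2(2); p-value = 0.347091.
Step 6: alpha = 0.05. fail to reject H0.

H = 2.1163, df = 2, p = 0.347091, fail to reject H0.


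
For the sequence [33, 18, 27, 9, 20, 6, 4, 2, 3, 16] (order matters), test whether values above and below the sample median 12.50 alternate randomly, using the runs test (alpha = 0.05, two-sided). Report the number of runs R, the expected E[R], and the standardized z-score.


Step 1: Compute median = 12.50; label A = above, B = below.
Labels in order: AAABABBBBA  (n_A = 5, n_B = 5)
Step 2: Count runs R = 5.
Step 3: Under H0 (random ordering), E[R] = 2*n_A*n_B/(n_A+n_B) + 1 = 2*5*5/10 + 1 = 6.0000.
        Var[R] = 2*n_A*n_B*(2*n_A*n_B - n_A - n_B) / ((n_A+n_B)^2 * (n_A+n_B-1)) = 2000/900 = 2.2222.
        SD[R] = 1.4907.
Step 4: Continuity-corrected z = (R + 0.5 - E[R]) / SD[R] = (5 + 0.5 - 6.0000) / 1.4907 = -0.3354.
Step 5: Two-sided p-value via normal approximation = 2*(1 - Phi(|z|)) = 0.737316.
Step 6: alpha = 0.05. fail to reject H0.

R = 5, z = -0.3354, p = 0.737316, fail to reject H0.


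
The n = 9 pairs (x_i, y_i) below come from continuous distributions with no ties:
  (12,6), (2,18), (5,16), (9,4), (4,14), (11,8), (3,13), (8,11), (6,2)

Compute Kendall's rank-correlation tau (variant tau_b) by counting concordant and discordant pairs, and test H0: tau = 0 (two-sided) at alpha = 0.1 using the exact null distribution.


Step 1: Enumerate the 36 unordered pairs (i,j) with i<j and classify each by sign(x_j-x_i) * sign(y_j-y_i).
  (1,2):dx=-10,dy=+12->D; (1,3):dx=-7,dy=+10->D; (1,4):dx=-3,dy=-2->C; (1,5):dx=-8,dy=+8->D
  (1,6):dx=-1,dy=+2->D; (1,7):dx=-9,dy=+7->D; (1,8):dx=-4,dy=+5->D; (1,9):dx=-6,dy=-4->C
  (2,3):dx=+3,dy=-2->D; (2,4):dx=+7,dy=-14->D; (2,5):dx=+2,dy=-4->D; (2,6):dx=+9,dy=-10->D
  (2,7):dx=+1,dy=-5->D; (2,8):dx=+6,dy=-7->D; (2,9):dx=+4,dy=-16->D; (3,4):dx=+4,dy=-12->D
  (3,5):dx=-1,dy=-2->C; (3,6):dx=+6,dy=-8->D; (3,7):dx=-2,dy=-3->C; (3,8):dx=+3,dy=-5->D
  (3,9):dx=+1,dy=-14->D; (4,5):dx=-5,dy=+10->D; (4,6):dx=+2,dy=+4->C; (4,7):dx=-6,dy=+9->D
  (4,8):dx=-1,dy=+7->D; (4,9):dx=-3,dy=-2->C; (5,6):dx=+7,dy=-6->D; (5,7):dx=-1,dy=-1->C
  (5,8):dx=+4,dy=-3->D; (5,9):dx=+2,dy=-12->D; (6,7):dx=-8,dy=+5->D; (6,8):dx=-3,dy=+3->D
  (6,9):dx=-5,dy=-6->C; (7,8):dx=+5,dy=-2->D; (7,9):dx=+3,dy=-11->D; (8,9):dx=-2,dy=-9->C
Step 2: C = 9, D = 27, total pairs = 36.
Step 3: tau = (C - D)/(n(n-1)/2) = (9 - 27)/36 = -0.500000.
Step 4: Exact two-sided p-value (enumerate n! = 362880 permutations of y under H0): p = 0.075176.
Step 5: alpha = 0.1. reject H0.

tau_b = -0.5000 (C=9, D=27), p = 0.075176, reject H0.


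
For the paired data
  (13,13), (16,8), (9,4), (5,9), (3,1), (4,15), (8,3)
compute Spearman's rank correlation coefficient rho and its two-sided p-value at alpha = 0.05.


Step 1: Rank x and y separately (midranks; no ties here).
rank(x): 13->6, 16->7, 9->5, 5->3, 3->1, 4->2, 8->4
rank(y): 13->6, 8->4, 4->3, 9->5, 1->1, 15->7, 3->2
Step 2: d_i = R_x(i) - R_y(i); compute d_i^2.
  (6-6)^2=0, (7-4)^2=9, (5-3)^2=4, (3-5)^2=4, (1-1)^2=0, (2-7)^2=25, (4-2)^2=4
sum(d^2) = 46.
Step 3: rho = 1 - 6*46 / (7*(7^2 - 1)) = 1 - 276/336 = 0.178571.
Step 4: Under H0, t = rho * sqrt((n-2)/(1-rho^2)) = 0.4058 ~ t(5).
Step 5: Two-sided p-value from the t-distribution with 5 df = 0.701658.
Step 6: alpha = 0.05. fail to reject H0.

rho = 0.1786, p = 0.701658, fail to reject H0 at alpha = 0.05.


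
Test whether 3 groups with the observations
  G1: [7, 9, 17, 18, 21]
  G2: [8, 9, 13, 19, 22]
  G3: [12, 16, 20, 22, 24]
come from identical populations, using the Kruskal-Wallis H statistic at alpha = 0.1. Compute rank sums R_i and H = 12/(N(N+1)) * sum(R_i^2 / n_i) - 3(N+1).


Step 1: Combine all N = 15 observations and assign midranks.
sorted (value, group, rank): (7,G1,1), (8,G2,2), (9,G1,3.5), (9,G2,3.5), (12,G3,5), (13,G2,6), (16,G3,7), (17,G1,8), (18,G1,9), (19,G2,10), (20,G3,11), (21,G1,12), (22,G2,13.5), (22,G3,13.5), (24,G3,15)
Step 2: Sum ranks within each group.
R_1 = 33.5 (n_1 = 5)
R_2 = 35 (n_2 = 5)
R_3 = 51.5 (n_3 = 5)
Step 3: H = 12/(N(N+1)) * sum(R_i^2/n_i) - 3(N+1)
     = 12/(15*16) * (33.5^2/5 + 35^2/5 + 51.5^2/5) - 3*16
     = 0.050000 * 999.9 - 48
     = 1.995000.
Step 4: Ties present; correction factor C = 1 - 12/(15^3 - 15) = 0.996429. Corrected H = 1.995000 / 0.996429 = 2.002151.
Step 5: Under H0, H ~ chi^2(2); p-value = 0.367484.
Step 6: alpha = 0.1. fail to reject H0.

H = 2.0022, df = 2, p = 0.367484, fail to reject H0.


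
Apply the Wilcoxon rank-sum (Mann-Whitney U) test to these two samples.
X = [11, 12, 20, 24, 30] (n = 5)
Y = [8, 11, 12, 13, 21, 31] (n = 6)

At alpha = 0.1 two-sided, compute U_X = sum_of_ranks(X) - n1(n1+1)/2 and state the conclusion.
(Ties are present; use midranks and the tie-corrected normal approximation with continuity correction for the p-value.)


Step 1: Combine and sort all 11 observations; assign midranks.
sorted (value, group): (8,Y), (11,X), (11,Y), (12,X), (12,Y), (13,Y), (20,X), (21,Y), (24,X), (30,X), (31,Y)
ranks: 8->1, 11->2.5, 11->2.5, 12->4.5, 12->4.5, 13->6, 20->7, 21->8, 24->9, 30->10, 31->11
Step 2: Rank sum for X: R1 = 2.5 + 4.5 + 7 + 9 + 10 = 33.
Step 3: U_X = R1 - n1(n1+1)/2 = 33 - 5*6/2 = 33 - 15 = 18.
       U_Y = n1*n2 - U_X = 30 - 18 = 12.
Step 4: Ties are present, so use the tie-corrected normal approximation (with continuity correction) for the p-value.
Step 5: p-value = 0.646576; compare to alpha = 0.1. fail to reject H0.

U_X = 18, p = 0.646576, fail to reject H0 at alpha = 0.1.


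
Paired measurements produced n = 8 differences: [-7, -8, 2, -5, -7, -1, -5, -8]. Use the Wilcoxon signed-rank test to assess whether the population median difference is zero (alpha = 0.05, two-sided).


Step 1: Drop any zero differences (none here) and take |d_i|.
|d| = [7, 8, 2, 5, 7, 1, 5, 8]
Step 2: Midrank |d_i| (ties get averaged ranks).
ranks: |7|->5.5, |8|->7.5, |2|->2, |5|->3.5, |7|->5.5, |1|->1, |5|->3.5, |8|->7.5
Step 3: Attach original signs; sum ranks with positive sign and with negative sign.
W+ = 2 = 2
W- = 5.5 + 7.5 + 3.5 + 5.5 + 1 + 3.5 + 7.5 = 34
(Check: W+ + W- = 36 should equal n(n+1)/2 = 36.)
Step 4: Test statistic W = min(W+, W-) = 2.
Step 5: Ties in |d|, so use the tie-corrected normal approximation.
        E[W] = n(n+1)/4 = 8*9/4 = 18.
        Tie groups: |d|=5 (t=2), |d|=7 (t=2), |d|=8 (t=2); sum(t^3 - t) = 18.
        Var[W] = n(n+1)(2n+1)/24 - sum(t^3-t)/48 = 1224/24 - 18/48 = 50.625.
        z = (W - E[W]) / sqrt(Var[W]) = (2 - 18) / 7.1151 = -2.2487.
        Two-sided p = 2*Phi(z) = 0.024530.
Step 6: alpha = 0.05. reject H0.

W+ = 2, W- = 34, W = min = 2, p = 0.024530, reject H0.


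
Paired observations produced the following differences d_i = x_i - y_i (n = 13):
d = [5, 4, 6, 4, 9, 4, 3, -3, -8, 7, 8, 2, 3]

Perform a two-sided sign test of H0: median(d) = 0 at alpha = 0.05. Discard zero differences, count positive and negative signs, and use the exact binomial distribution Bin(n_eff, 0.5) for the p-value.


Step 1: Discard zero differences. Original n = 13; n_eff = number of nonzero differences = 13.
Nonzero differences (with sign): +5, +4, +6, +4, +9, +4, +3, -3, -8, +7, +8, +2, +3
Step 2: Count signs: positive = 11, negative = 2.
Step 3: Under H0: P(positive) = 0.5, so the number of positives S ~ Bin(13, 0.5).
Step 4: Two-sided exact p-value = sum of Bin(13,0.5) probabilities at or below the observed probability = 0.022461.
Step 5: alpha = 0.05. reject H0.

n_eff = 13, pos = 11, neg = 2, p = 0.022461, reject H0.


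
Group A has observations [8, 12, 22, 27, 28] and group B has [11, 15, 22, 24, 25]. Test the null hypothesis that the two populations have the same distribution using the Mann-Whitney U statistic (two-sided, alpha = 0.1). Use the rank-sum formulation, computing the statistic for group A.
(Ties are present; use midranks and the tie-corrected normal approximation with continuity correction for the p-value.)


Step 1: Combine and sort all 10 observations; assign midranks.
sorted (value, group): (8,X), (11,Y), (12,X), (15,Y), (22,X), (22,Y), (24,Y), (25,Y), (27,X), (28,X)
ranks: 8->1, 11->2, 12->3, 15->4, 22->5.5, 22->5.5, 24->7, 25->8, 27->9, 28->10
Step 2: Rank sum for X: R1 = 1 + 3 + 5.5 + 9 + 10 = 28.5.
Step 3: U_X = R1 - n1(n1+1)/2 = 28.5 - 5*6/2 = 28.5 - 15 = 13.5.
       U_Y = n1*n2 - U_X = 25 - 13.5 = 11.5.
Step 4: Ties are present, so use the tie-corrected normal approximation (with continuity correction) for the p-value.
Step 5: p-value = 0.916563; compare to alpha = 0.1. fail to reject H0.

U_X = 13.5, p = 0.916563, fail to reject H0 at alpha = 0.1.


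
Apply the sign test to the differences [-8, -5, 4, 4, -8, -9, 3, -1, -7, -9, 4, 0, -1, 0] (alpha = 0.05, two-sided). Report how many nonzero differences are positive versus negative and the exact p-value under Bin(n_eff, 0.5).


Step 1: Discard zero differences. Original n = 14; n_eff = number of nonzero differences = 12.
Nonzero differences (with sign): -8, -5, +4, +4, -8, -9, +3, -1, -7, -9, +4, -1
Step 2: Count signs: positive = 4, negative = 8.
Step 3: Under H0: P(positive) = 0.5, so the number of positives S ~ Bin(12, 0.5).
Step 4: Two-sided exact p-value = sum of Bin(12,0.5) probabilities at or below the observed probability = 0.387695.
Step 5: alpha = 0.05. fail to reject H0.

n_eff = 12, pos = 4, neg = 8, p = 0.387695, fail to reject H0.


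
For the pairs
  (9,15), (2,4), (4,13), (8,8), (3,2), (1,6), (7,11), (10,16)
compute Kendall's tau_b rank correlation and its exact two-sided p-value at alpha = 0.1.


Step 1: Enumerate the 28 unordered pairs (i,j) with i<j and classify each by sign(x_j-x_i) * sign(y_j-y_i).
  (1,2):dx=-7,dy=-11->C; (1,3):dx=-5,dy=-2->C; (1,4):dx=-1,dy=-7->C; (1,5):dx=-6,dy=-13->C
  (1,6):dx=-8,dy=-9->C; (1,7):dx=-2,dy=-4->C; (1,8):dx=+1,dy=+1->C; (2,3):dx=+2,dy=+9->C
  (2,4):dx=+6,dy=+4->C; (2,5):dx=+1,dy=-2->D; (2,6):dx=-1,dy=+2->D; (2,7):dx=+5,dy=+7->C
  (2,8):dx=+8,dy=+12->C; (3,4):dx=+4,dy=-5->D; (3,5):dx=-1,dy=-11->C; (3,6):dx=-3,dy=-7->C
  (3,7):dx=+3,dy=-2->D; (3,8):dx=+6,dy=+3->C; (4,5):dx=-5,dy=-6->C; (4,6):dx=-7,dy=-2->C
  (4,7):dx=-1,dy=+3->D; (4,8):dx=+2,dy=+8->C; (5,6):dx=-2,dy=+4->D; (5,7):dx=+4,dy=+9->C
  (5,8):dx=+7,dy=+14->C; (6,7):dx=+6,dy=+5->C; (6,8):dx=+9,dy=+10->C; (7,8):dx=+3,dy=+5->C
Step 2: C = 22, D = 6, total pairs = 28.
Step 3: tau = (C - D)/(n(n-1)/2) = (22 - 6)/28 = 0.571429.
Step 4: Exact two-sided p-value (enumerate n! = 40320 permutations of y under H0): p = 0.061012.
Step 5: alpha = 0.1. reject H0.

tau_b = 0.5714 (C=22, D=6), p = 0.061012, reject H0.


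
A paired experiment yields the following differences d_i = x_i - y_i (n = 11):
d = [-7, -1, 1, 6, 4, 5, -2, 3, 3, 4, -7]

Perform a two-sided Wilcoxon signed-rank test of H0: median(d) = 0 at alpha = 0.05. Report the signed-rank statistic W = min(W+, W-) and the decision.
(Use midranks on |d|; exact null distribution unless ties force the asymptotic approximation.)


Step 1: Drop any zero differences (none here) and take |d_i|.
|d| = [7, 1, 1, 6, 4, 5, 2, 3, 3, 4, 7]
Step 2: Midrank |d_i| (ties get averaged ranks).
ranks: |7|->10.5, |1|->1.5, |1|->1.5, |6|->9, |4|->6.5, |5|->8, |2|->3, |3|->4.5, |3|->4.5, |4|->6.5, |7|->10.5
Step 3: Attach original signs; sum ranks with positive sign and with negative sign.
W+ = 1.5 + 9 + 6.5 + 8 + 4.5 + 4.5 + 6.5 = 40.5
W- = 10.5 + 1.5 + 3 + 10.5 = 25.5
(Check: W+ + W- = 66 should equal n(n+1)/2 = 66.)
Step 4: Test statistic W = min(W+, W-) = 25.5.
Step 5: Ties in |d|, so use the tie-corrected normal approximation.
        E[W] = n(n+1)/4 = 11*12/4 = 33.
        Tie groups: |d|=1 (t=2), |d|=3 (t=2), |d|=4 (t=2), |d|=7 (t=2); sum(t^3 - t) = 24.
        Var[W] = n(n+1)(2n+1)/24 - sum(t^3-t)/48 = 3036/24 - 24/48 = 126.
        z = (W - E[W]) / sqrt(Var[W]) = (25.5 - 33) / 11.2250 = -0.6682.
        Two-sided p = 2*Phi(z) = 0.504036.
Step 6: alpha = 0.05. fail to reject H0.

W+ = 40.5, W- = 25.5, W = min = 25.5, p = 0.504036, fail to reject H0.


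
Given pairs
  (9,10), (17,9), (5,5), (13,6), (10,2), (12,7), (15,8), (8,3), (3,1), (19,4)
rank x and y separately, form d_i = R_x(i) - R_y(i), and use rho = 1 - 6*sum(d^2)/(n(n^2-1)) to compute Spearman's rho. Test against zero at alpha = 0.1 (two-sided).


Step 1: Rank x and y separately (midranks; no ties here).
rank(x): 9->4, 17->9, 5->2, 13->7, 10->5, 12->6, 15->8, 8->3, 3->1, 19->10
rank(y): 10->10, 9->9, 5->5, 6->6, 2->2, 7->7, 8->8, 3->3, 1->1, 4->4
Step 2: d_i = R_x(i) - R_y(i); compute d_i^2.
  (4-10)^2=36, (9-9)^2=0, (2-5)^2=9, (7-6)^2=1, (5-2)^2=9, (6-7)^2=1, (8-8)^2=0, (3-3)^2=0, (1-1)^2=0, (10-4)^2=36
sum(d^2) = 92.
Step 3: rho = 1 - 6*92 / (10*(10^2 - 1)) = 1 - 552/990 = 0.442424.
Step 4: Under H0, t = rho * sqrt((n-2)/(1-rho^2)) = 1.3954 ~ t(8).
Step 5: Two-sided p-value from the t-distribution with 8 df = 0.200423.
Step 6: alpha = 0.1. fail to reject H0.

rho = 0.4424, p = 0.200423, fail to reject H0 at alpha = 0.1.


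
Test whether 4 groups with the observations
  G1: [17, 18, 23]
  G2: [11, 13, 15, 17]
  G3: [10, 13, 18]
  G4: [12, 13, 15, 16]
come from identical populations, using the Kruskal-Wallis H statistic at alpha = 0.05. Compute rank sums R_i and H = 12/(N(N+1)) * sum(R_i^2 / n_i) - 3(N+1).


Step 1: Combine all N = 14 observations and assign midranks.
sorted (value, group, rank): (10,G3,1), (11,G2,2), (12,G4,3), (13,G2,5), (13,G3,5), (13,G4,5), (15,G2,7.5), (15,G4,7.5), (16,G4,9), (17,G1,10.5), (17,G2,10.5), (18,G1,12.5), (18,G3,12.5), (23,G1,14)
Step 2: Sum ranks within each group.
R_1 = 37 (n_1 = 3)
R_2 = 25 (n_2 = 4)
R_3 = 18.5 (n_3 = 3)
R_4 = 24.5 (n_4 = 4)
Step 3: H = 12/(N(N+1)) * sum(R_i^2/n_i) - 3(N+1)
     = 12/(14*15) * (37^2/3 + 25^2/4 + 18.5^2/3 + 24.5^2/4) - 3*15
     = 0.057143 * 876.729 - 45
     = 5.098810.
Step 4: Ties present; correction factor C = 1 - 42/(14^3 - 14) = 0.984615. Corrected H = 5.098810 / 0.984615 = 5.178478.
Step 5: Under H0, H ~ chi^2(3); p-value = 0.159185.
Step 6: alpha = 0.05. fail to reject H0.

H = 5.1785, df = 3, p = 0.159185, fail to reject H0.


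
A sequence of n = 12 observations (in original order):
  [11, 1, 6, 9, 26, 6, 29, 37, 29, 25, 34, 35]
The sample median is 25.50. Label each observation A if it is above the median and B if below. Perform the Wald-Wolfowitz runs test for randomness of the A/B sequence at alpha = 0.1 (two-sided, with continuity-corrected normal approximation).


Step 1: Compute median = 25.50; label A = above, B = below.
Labels in order: BBBBABAAABAA  (n_A = 6, n_B = 6)
Step 2: Count runs R = 6.
Step 3: Under H0 (random ordering), E[R] = 2*n_A*n_B/(n_A+n_B) + 1 = 2*6*6/12 + 1 = 7.0000.
        Var[R] = 2*n_A*n_B*(2*n_A*n_B - n_A - n_B) / ((n_A+n_B)^2 * (n_A+n_B-1)) = 4320/1584 = 2.7273.
        SD[R] = 1.6514.
Step 4: Continuity-corrected z = (R + 0.5 - E[R]) / SD[R] = (6 + 0.5 - 7.0000) / 1.6514 = -0.3028.
Step 5: Two-sided p-value via normal approximation = 2*(1 - Phi(|z|)) = 0.762069.
Step 6: alpha = 0.1. fail to reject H0.

R = 6, z = -0.3028, p = 0.762069, fail to reject H0.


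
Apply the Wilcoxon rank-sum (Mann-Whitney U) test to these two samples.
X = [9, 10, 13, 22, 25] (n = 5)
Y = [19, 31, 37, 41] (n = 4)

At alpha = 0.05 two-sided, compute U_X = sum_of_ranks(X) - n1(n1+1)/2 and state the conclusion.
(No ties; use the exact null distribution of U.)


Step 1: Combine and sort all 9 observations; assign midranks.
sorted (value, group): (9,X), (10,X), (13,X), (19,Y), (22,X), (25,X), (31,Y), (37,Y), (41,Y)
ranks: 9->1, 10->2, 13->3, 19->4, 22->5, 25->6, 31->7, 37->8, 41->9
Step 2: Rank sum for X: R1 = 1 + 2 + 3 + 5 + 6 = 17.
Step 3: U_X = R1 - n1(n1+1)/2 = 17 - 5*6/2 = 17 - 15 = 2.
       U_Y = n1*n2 - U_X = 20 - 2 = 18.
Step 4: No ties, so the exact null distribution of U (based on enumerating the C(9,5) = 126 equally likely rank assignments) gives the two-sided p-value.
Step 5: p-value = 0.063492; compare to alpha = 0.05. fail to reject H0.

U_X = 2, p = 0.063492, fail to reject H0 at alpha = 0.05.


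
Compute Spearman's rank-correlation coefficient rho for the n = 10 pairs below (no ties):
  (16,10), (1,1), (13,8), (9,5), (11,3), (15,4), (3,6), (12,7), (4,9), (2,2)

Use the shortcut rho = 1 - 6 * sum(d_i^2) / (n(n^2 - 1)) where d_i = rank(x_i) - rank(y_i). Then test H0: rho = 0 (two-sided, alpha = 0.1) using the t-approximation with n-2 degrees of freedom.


Step 1: Rank x and y separately (midranks; no ties here).
rank(x): 16->10, 1->1, 13->8, 9->5, 11->6, 15->9, 3->3, 12->7, 4->4, 2->2
rank(y): 10->10, 1->1, 8->8, 5->5, 3->3, 4->4, 6->6, 7->7, 9->9, 2->2
Step 2: d_i = R_x(i) - R_y(i); compute d_i^2.
  (10-10)^2=0, (1-1)^2=0, (8-8)^2=0, (5-5)^2=0, (6-3)^2=9, (9-4)^2=25, (3-6)^2=9, (7-7)^2=0, (4-9)^2=25, (2-2)^2=0
sum(d^2) = 68.
Step 3: rho = 1 - 6*68 / (10*(10^2 - 1)) = 1 - 408/990 = 0.587879.
Step 4: Under H0, t = rho * sqrt((n-2)/(1-rho^2)) = 2.0555 ~ t(8).
Step 5: Two-sided p-value from the t-distribution with 8 df = 0.073878.
Step 6: alpha = 0.1. reject H0.

rho = 0.5879, p = 0.073878, reject H0 at alpha = 0.1.


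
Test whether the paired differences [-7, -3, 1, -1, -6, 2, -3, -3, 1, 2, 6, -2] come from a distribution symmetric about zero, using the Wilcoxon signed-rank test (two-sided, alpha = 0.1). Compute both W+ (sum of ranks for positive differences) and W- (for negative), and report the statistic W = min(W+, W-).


Step 1: Drop any zero differences (none here) and take |d_i|.
|d| = [7, 3, 1, 1, 6, 2, 3, 3, 1, 2, 6, 2]
Step 2: Midrank |d_i| (ties get averaged ranks).
ranks: |7|->12, |3|->8, |1|->2, |1|->2, |6|->10.5, |2|->5, |3|->8, |3|->8, |1|->2, |2|->5, |6|->10.5, |2|->5
Step 3: Attach original signs; sum ranks with positive sign and with negative sign.
W+ = 2 + 5 + 2 + 5 + 10.5 = 24.5
W- = 12 + 8 + 2 + 10.5 + 8 + 8 + 5 = 53.5
(Check: W+ + W- = 78 should equal n(n+1)/2 = 78.)
Step 4: Test statistic W = min(W+, W-) = 24.5.
Step 5: Ties in |d|, so use the tie-corrected normal approximation.
        E[W] = n(n+1)/4 = 12*13/4 = 39.
        Tie groups: |d|=1 (t=3), |d|=2 (t=3), |d|=3 (t=3), |d|=6 (t=2); sum(t^3 - t) = 78.
        Var[W] = n(n+1)(2n+1)/24 - sum(t^3-t)/48 = 3900/24 - 78/48 = 160.875.
        z = (W - E[W]) / sqrt(Var[W]) = (24.5 - 39) / 12.6837 = -1.1432.
        Two-sided p = 2*Phi(z) = 0.252954.
Step 6: alpha = 0.1. fail to reject H0.

W+ = 24.5, W- = 53.5, W = min = 24.5, p = 0.252954, fail to reject H0.


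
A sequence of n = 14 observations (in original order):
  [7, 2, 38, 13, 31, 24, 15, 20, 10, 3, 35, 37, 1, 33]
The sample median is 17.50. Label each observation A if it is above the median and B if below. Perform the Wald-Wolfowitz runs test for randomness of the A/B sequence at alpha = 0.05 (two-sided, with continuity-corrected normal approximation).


Step 1: Compute median = 17.50; label A = above, B = below.
Labels in order: BBABAABABBAABA  (n_A = 7, n_B = 7)
Step 2: Count runs R = 10.
Step 3: Under H0 (random ordering), E[R] = 2*n_A*n_B/(n_A+n_B) + 1 = 2*7*7/14 + 1 = 8.0000.
        Var[R] = 2*n_A*n_B*(2*n_A*n_B - n_A - n_B) / ((n_A+n_B)^2 * (n_A+n_B-1)) = 8232/2548 = 3.2308.
        SD[R] = 1.7974.
Step 4: Continuity-corrected z = (R - 0.5 - E[R]) / SD[R] = (10 - 0.5 - 8.0000) / 1.7974 = 0.8345.
Step 5: Two-sided p-value via normal approximation = 2*(1 - Phi(|z|)) = 0.403986.
Step 6: alpha = 0.05. fail to reject H0.

R = 10, z = 0.8345, p = 0.403986, fail to reject H0.


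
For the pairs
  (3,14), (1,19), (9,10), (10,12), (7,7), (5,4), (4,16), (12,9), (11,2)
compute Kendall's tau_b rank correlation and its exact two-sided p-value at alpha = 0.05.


Step 1: Enumerate the 36 unordered pairs (i,j) with i<j and classify each by sign(x_j-x_i) * sign(y_j-y_i).
  (1,2):dx=-2,dy=+5->D; (1,3):dx=+6,dy=-4->D; (1,4):dx=+7,dy=-2->D; (1,5):dx=+4,dy=-7->D
  (1,6):dx=+2,dy=-10->D; (1,7):dx=+1,dy=+2->C; (1,8):dx=+9,dy=-5->D; (1,9):dx=+8,dy=-12->D
  (2,3):dx=+8,dy=-9->D; (2,4):dx=+9,dy=-7->D; (2,5):dx=+6,dy=-12->D; (2,6):dx=+4,dy=-15->D
  (2,7):dx=+3,dy=-3->D; (2,8):dx=+11,dy=-10->D; (2,9):dx=+10,dy=-17->D; (3,4):dx=+1,dy=+2->C
  (3,5):dx=-2,dy=-3->C; (3,6):dx=-4,dy=-6->C; (3,7):dx=-5,dy=+6->D; (3,8):dx=+3,dy=-1->D
  (3,9):dx=+2,dy=-8->D; (4,5):dx=-3,dy=-5->C; (4,6):dx=-5,dy=-8->C; (4,7):dx=-6,dy=+4->D
  (4,8):dx=+2,dy=-3->D; (4,9):dx=+1,dy=-10->D; (5,6):dx=-2,dy=-3->C; (5,7):dx=-3,dy=+9->D
  (5,8):dx=+5,dy=+2->C; (5,9):dx=+4,dy=-5->D; (6,7):dx=-1,dy=+12->D; (6,8):dx=+7,dy=+5->C
  (6,9):dx=+6,dy=-2->D; (7,8):dx=+8,dy=-7->D; (7,9):dx=+7,dy=-14->D; (8,9):dx=-1,dy=-7->C
Step 2: C = 10, D = 26, total pairs = 36.
Step 3: tau = (C - D)/(n(n-1)/2) = (10 - 26)/36 = -0.444444.
Step 4: Exact two-sided p-value (enumerate n! = 362880 permutations of y under H0): p = 0.119439.
Step 5: alpha = 0.05. fail to reject H0.

tau_b = -0.4444 (C=10, D=26), p = 0.119439, fail to reject H0.


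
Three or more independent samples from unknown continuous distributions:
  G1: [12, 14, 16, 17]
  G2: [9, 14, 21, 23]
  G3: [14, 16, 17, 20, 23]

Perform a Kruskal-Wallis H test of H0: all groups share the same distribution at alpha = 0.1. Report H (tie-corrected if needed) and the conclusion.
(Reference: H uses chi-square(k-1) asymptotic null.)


Step 1: Combine all N = 13 observations and assign midranks.
sorted (value, group, rank): (9,G2,1), (12,G1,2), (14,G1,4), (14,G2,4), (14,G3,4), (16,G1,6.5), (16,G3,6.5), (17,G1,8.5), (17,G3,8.5), (20,G3,10), (21,G2,11), (23,G2,12.5), (23,G3,12.5)
Step 2: Sum ranks within each group.
R_1 = 21 (n_1 = 4)
R_2 = 28.5 (n_2 = 4)
R_3 = 41.5 (n_3 = 5)
Step 3: H = 12/(N(N+1)) * sum(R_i^2/n_i) - 3(N+1)
     = 12/(13*14) * (21^2/4 + 28.5^2/4 + 41.5^2/5) - 3*14
     = 0.065934 * 657.763 - 42
     = 1.368956.
Step 4: Ties present; correction factor C = 1 - 42/(13^3 - 13) = 0.980769. Corrected H = 1.368956 / 0.980769 = 1.395798.
Step 5: Under H0, H ~ chi^2(2); p-value = 0.497630.
Step 6: alpha = 0.1. fail to reject H0.

H = 1.3958, df = 2, p = 0.497630, fail to reject H0.


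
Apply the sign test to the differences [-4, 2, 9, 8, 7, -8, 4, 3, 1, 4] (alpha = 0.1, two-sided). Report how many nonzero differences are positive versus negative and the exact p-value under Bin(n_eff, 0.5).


Step 1: Discard zero differences. Original n = 10; n_eff = number of nonzero differences = 10.
Nonzero differences (with sign): -4, +2, +9, +8, +7, -8, +4, +3, +1, +4
Step 2: Count signs: positive = 8, negative = 2.
Step 3: Under H0: P(positive) = 0.5, so the number of positives S ~ Bin(10, 0.5).
Step 4: Two-sided exact p-value = sum of Bin(10,0.5) probabilities at or below the observed probability = 0.109375.
Step 5: alpha = 0.1. fail to reject H0.

n_eff = 10, pos = 8, neg = 2, p = 0.109375, fail to reject H0.


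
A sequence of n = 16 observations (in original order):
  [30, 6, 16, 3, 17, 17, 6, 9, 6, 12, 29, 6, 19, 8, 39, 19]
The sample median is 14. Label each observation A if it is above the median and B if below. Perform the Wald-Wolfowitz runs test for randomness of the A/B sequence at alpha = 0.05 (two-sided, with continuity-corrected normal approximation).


Step 1: Compute median = 14; label A = above, B = below.
Labels in order: ABABAABBBBABABAA  (n_A = 8, n_B = 8)
Step 2: Count runs R = 11.
Step 3: Under H0 (random ordering), E[R] = 2*n_A*n_B/(n_A+n_B) + 1 = 2*8*8/16 + 1 = 9.0000.
        Var[R] = 2*n_A*n_B*(2*n_A*n_B - n_A - n_B) / ((n_A+n_B)^2 * (n_A+n_B-1)) = 14336/3840 = 3.7333.
        SD[R] = 1.9322.
Step 4: Continuity-corrected z = (R - 0.5 - E[R]) / SD[R] = (11 - 0.5 - 9.0000) / 1.9322 = 0.7763.
Step 5: Two-sided p-value via normal approximation = 2*(1 - Phi(|z|)) = 0.437558.
Step 6: alpha = 0.05. fail to reject H0.

R = 11, z = 0.7763, p = 0.437558, fail to reject H0.


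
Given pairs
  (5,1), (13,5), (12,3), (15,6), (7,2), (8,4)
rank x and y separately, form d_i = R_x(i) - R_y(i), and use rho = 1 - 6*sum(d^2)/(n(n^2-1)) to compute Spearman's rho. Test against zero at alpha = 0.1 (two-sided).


Step 1: Rank x and y separately (midranks; no ties here).
rank(x): 5->1, 13->5, 12->4, 15->6, 7->2, 8->3
rank(y): 1->1, 5->5, 3->3, 6->6, 2->2, 4->4
Step 2: d_i = R_x(i) - R_y(i); compute d_i^2.
  (1-1)^2=0, (5-5)^2=0, (4-3)^2=1, (6-6)^2=0, (2-2)^2=0, (3-4)^2=1
sum(d^2) = 2.
Step 3: rho = 1 - 6*2 / (6*(6^2 - 1)) = 1 - 12/210 = 0.942857.
Step 4: Under H0, t = rho * sqrt((n-2)/(1-rho^2)) = 5.6595 ~ t(4).
Step 5: Two-sided p-value from the t-distribution with 4 df = 0.004805.
Step 6: alpha = 0.1. reject H0.

rho = 0.9429, p = 0.004805, reject H0 at alpha = 0.1.


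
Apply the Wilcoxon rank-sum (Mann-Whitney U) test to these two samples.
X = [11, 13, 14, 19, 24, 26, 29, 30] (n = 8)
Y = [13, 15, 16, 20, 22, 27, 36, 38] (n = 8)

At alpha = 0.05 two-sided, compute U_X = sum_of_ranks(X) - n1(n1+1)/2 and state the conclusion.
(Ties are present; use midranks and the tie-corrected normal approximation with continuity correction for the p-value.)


Step 1: Combine and sort all 16 observations; assign midranks.
sorted (value, group): (11,X), (13,X), (13,Y), (14,X), (15,Y), (16,Y), (19,X), (20,Y), (22,Y), (24,X), (26,X), (27,Y), (29,X), (30,X), (36,Y), (38,Y)
ranks: 11->1, 13->2.5, 13->2.5, 14->4, 15->5, 16->6, 19->7, 20->8, 22->9, 24->10, 26->11, 27->12, 29->13, 30->14, 36->15, 38->16
Step 2: Rank sum for X: R1 = 1 + 2.5 + 4 + 7 + 10 + 11 + 13 + 14 = 62.5.
Step 3: U_X = R1 - n1(n1+1)/2 = 62.5 - 8*9/2 = 62.5 - 36 = 26.5.
       U_Y = n1*n2 - U_X = 64 - 26.5 = 37.5.
Step 4: Ties are present, so use the tie-corrected normal approximation (with continuity correction) for the p-value.
Step 5: p-value = 0.599242; compare to alpha = 0.05. fail to reject H0.

U_X = 26.5, p = 0.599242, fail to reject H0 at alpha = 0.05.


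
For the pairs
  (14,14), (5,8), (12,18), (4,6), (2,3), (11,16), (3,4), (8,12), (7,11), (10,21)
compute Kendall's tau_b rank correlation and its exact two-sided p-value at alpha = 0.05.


Step 1: Enumerate the 45 unordered pairs (i,j) with i<j and classify each by sign(x_j-x_i) * sign(y_j-y_i).
  (1,2):dx=-9,dy=-6->C; (1,3):dx=-2,dy=+4->D; (1,4):dx=-10,dy=-8->C; (1,5):dx=-12,dy=-11->C
  (1,6):dx=-3,dy=+2->D; (1,7):dx=-11,dy=-10->C; (1,8):dx=-6,dy=-2->C; (1,9):dx=-7,dy=-3->C
  (1,10):dx=-4,dy=+7->D; (2,3):dx=+7,dy=+10->C; (2,4):dx=-1,dy=-2->C; (2,5):dx=-3,dy=-5->C
  (2,6):dx=+6,dy=+8->C; (2,7):dx=-2,dy=-4->C; (2,8):dx=+3,dy=+4->C; (2,9):dx=+2,dy=+3->C
  (2,10):dx=+5,dy=+13->C; (3,4):dx=-8,dy=-12->C; (3,5):dx=-10,dy=-15->C; (3,6):dx=-1,dy=-2->C
  (3,7):dx=-9,dy=-14->C; (3,8):dx=-4,dy=-6->C; (3,9):dx=-5,dy=-7->C; (3,10):dx=-2,dy=+3->D
  (4,5):dx=-2,dy=-3->C; (4,6):dx=+7,dy=+10->C; (4,7):dx=-1,dy=-2->C; (4,8):dx=+4,dy=+6->C
  (4,9):dx=+3,dy=+5->C; (4,10):dx=+6,dy=+15->C; (5,6):dx=+9,dy=+13->C; (5,7):dx=+1,dy=+1->C
  (5,8):dx=+6,dy=+9->C; (5,9):dx=+5,dy=+8->C; (5,10):dx=+8,dy=+18->C; (6,7):dx=-8,dy=-12->C
  (6,8):dx=-3,dy=-4->C; (6,9):dx=-4,dy=-5->C; (6,10):dx=-1,dy=+5->D; (7,8):dx=+5,dy=+8->C
  (7,9):dx=+4,dy=+7->C; (7,10):dx=+7,dy=+17->C; (8,9):dx=-1,dy=-1->C; (8,10):dx=+2,dy=+9->C
  (9,10):dx=+3,dy=+10->C
Step 2: C = 40, D = 5, total pairs = 45.
Step 3: tau = (C - D)/(n(n-1)/2) = (40 - 5)/45 = 0.777778.
Step 4: Exact two-sided p-value (enumerate n! = 3628800 permutations of y under H0): p = 0.000946.
Step 5: alpha = 0.05. reject H0.

tau_b = 0.7778 (C=40, D=5), p = 0.000946, reject H0.


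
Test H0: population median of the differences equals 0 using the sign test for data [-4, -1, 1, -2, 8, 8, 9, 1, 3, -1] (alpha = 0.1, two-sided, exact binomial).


Step 1: Discard zero differences. Original n = 10; n_eff = number of nonzero differences = 10.
Nonzero differences (with sign): -4, -1, +1, -2, +8, +8, +9, +1, +3, -1
Step 2: Count signs: positive = 6, negative = 4.
Step 3: Under H0: P(positive) = 0.5, so the number of positives S ~ Bin(10, 0.5).
Step 4: Two-sided exact p-value = sum of Bin(10,0.5) probabilities at or below the observed probability = 0.753906.
Step 5: alpha = 0.1. fail to reject H0.

n_eff = 10, pos = 6, neg = 4, p = 0.753906, fail to reject H0.


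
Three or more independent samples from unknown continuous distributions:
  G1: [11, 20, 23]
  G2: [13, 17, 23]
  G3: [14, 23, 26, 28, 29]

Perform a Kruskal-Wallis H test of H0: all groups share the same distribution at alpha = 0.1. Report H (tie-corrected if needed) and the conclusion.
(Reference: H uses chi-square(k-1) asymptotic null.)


Step 1: Combine all N = 11 observations and assign midranks.
sorted (value, group, rank): (11,G1,1), (13,G2,2), (14,G3,3), (17,G2,4), (20,G1,5), (23,G1,7), (23,G2,7), (23,G3,7), (26,G3,9), (28,G3,10), (29,G3,11)
Step 2: Sum ranks within each group.
R_1 = 13 (n_1 = 3)
R_2 = 13 (n_2 = 3)
R_3 = 40 (n_3 = 5)
Step 3: H = 12/(N(N+1)) * sum(R_i^2/n_i) - 3(N+1)
     = 12/(11*12) * (13^2/3 + 13^2/3 + 40^2/5) - 3*12
     = 0.090909 * 432.667 - 36
     = 3.333333.
Step 4: Ties present; correction factor C = 1 - 24/(11^3 - 11) = 0.981818. Corrected H = 3.333333 / 0.981818 = 3.395062.
Step 5: Under H0, H ~ chi^2(2); p-value = 0.183135.
Step 6: alpha = 0.1. fail to reject H0.

H = 3.3951, df = 2, p = 0.183135, fail to reject H0.


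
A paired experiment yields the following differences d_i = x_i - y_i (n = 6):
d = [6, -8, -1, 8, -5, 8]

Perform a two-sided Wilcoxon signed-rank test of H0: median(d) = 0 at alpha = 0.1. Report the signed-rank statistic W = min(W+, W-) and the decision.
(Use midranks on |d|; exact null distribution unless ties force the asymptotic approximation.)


Step 1: Drop any zero differences (none here) and take |d_i|.
|d| = [6, 8, 1, 8, 5, 8]
Step 2: Midrank |d_i| (ties get averaged ranks).
ranks: |6|->3, |8|->5, |1|->1, |8|->5, |5|->2, |8|->5
Step 3: Attach original signs; sum ranks with positive sign and with negative sign.
W+ = 3 + 5 + 5 = 13
W- = 5 + 1 + 2 = 8
(Check: W+ + W- = 21 should equal n(n+1)/2 = 21.)
Step 4: Test statistic W = min(W+, W-) = 8.
Step 5: Ties in |d|, so use the tie-corrected normal approximation.
        E[W] = n(n+1)/4 = 6*7/4 = 10.5.
        Tie groups: |d|=8 (t=3); sum(t^3 - t) = 24.
        Var[W] = n(n+1)(2n+1)/24 - sum(t^3-t)/48 = 546/24 - 24/48 = 22.25.
        z = (W - E[W]) / sqrt(Var[W]) = (8 - 10.5) / 4.7170 = -0.5300.
        Two-sided p = 2*Phi(z) = 0.596113.
Step 6: alpha = 0.1. fail to reject H0.

W+ = 13, W- = 8, W = min = 8, p = 0.596113, fail to reject H0.


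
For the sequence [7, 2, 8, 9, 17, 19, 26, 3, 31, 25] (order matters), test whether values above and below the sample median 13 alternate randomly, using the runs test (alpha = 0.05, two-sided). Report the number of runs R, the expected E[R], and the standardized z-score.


Step 1: Compute median = 13; label A = above, B = below.
Labels in order: BBBBAAABAA  (n_A = 5, n_B = 5)
Step 2: Count runs R = 4.
Step 3: Under H0 (random ordering), E[R] = 2*n_A*n_B/(n_A+n_B) + 1 = 2*5*5/10 + 1 = 6.0000.
        Var[R] = 2*n_A*n_B*(2*n_A*n_B - n_A - n_B) / ((n_A+n_B)^2 * (n_A+n_B-1)) = 2000/900 = 2.2222.
        SD[R] = 1.4907.
Step 4: Continuity-corrected z = (R + 0.5 - E[R]) / SD[R] = (4 + 0.5 - 6.0000) / 1.4907 = -1.0062.
Step 5: Two-sided p-value via normal approximation = 2*(1 - Phi(|z|)) = 0.314305.
Step 6: alpha = 0.05. fail to reject H0.

R = 4, z = -1.0062, p = 0.314305, fail to reject H0.


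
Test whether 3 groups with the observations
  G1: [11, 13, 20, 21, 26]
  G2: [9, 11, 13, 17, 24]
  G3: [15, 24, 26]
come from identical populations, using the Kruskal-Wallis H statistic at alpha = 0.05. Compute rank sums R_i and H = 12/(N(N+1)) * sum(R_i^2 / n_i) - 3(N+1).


Step 1: Combine all N = 13 observations and assign midranks.
sorted (value, group, rank): (9,G2,1), (11,G1,2.5), (11,G2,2.5), (13,G1,4.5), (13,G2,4.5), (15,G3,6), (17,G2,7), (20,G1,8), (21,G1,9), (24,G2,10.5), (24,G3,10.5), (26,G1,12.5), (26,G3,12.5)
Step 2: Sum ranks within each group.
R_1 = 36.5 (n_1 = 5)
R_2 = 25.5 (n_2 = 5)
R_3 = 29 (n_3 = 3)
Step 3: H = 12/(N(N+1)) * sum(R_i^2/n_i) - 3(N+1)
     = 12/(13*14) * (36.5^2/5 + 25.5^2/5 + 29^2/3) - 3*14
     = 0.065934 * 676.833 - 42
     = 2.626374.
Step 4: Ties present; correction factor C = 1 - 24/(13^3 - 13) = 0.989011. Corrected H = 2.626374 / 0.989011 = 2.655556.
Step 5: Under H0, H ~ chi^2(2); p-value = 0.265066.
Step 6: alpha = 0.05. fail to reject H0.

H = 2.6556, df = 2, p = 0.265066, fail to reject H0.


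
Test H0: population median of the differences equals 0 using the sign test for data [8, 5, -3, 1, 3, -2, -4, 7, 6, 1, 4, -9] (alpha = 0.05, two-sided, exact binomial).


Step 1: Discard zero differences. Original n = 12; n_eff = number of nonzero differences = 12.
Nonzero differences (with sign): +8, +5, -3, +1, +3, -2, -4, +7, +6, +1, +4, -9
Step 2: Count signs: positive = 8, negative = 4.
Step 3: Under H0: P(positive) = 0.5, so the number of positives S ~ Bin(12, 0.5).
Step 4: Two-sided exact p-value = sum of Bin(12,0.5) probabilities at or below the observed probability = 0.387695.
Step 5: alpha = 0.05. fail to reject H0.

n_eff = 12, pos = 8, neg = 4, p = 0.387695, fail to reject H0.


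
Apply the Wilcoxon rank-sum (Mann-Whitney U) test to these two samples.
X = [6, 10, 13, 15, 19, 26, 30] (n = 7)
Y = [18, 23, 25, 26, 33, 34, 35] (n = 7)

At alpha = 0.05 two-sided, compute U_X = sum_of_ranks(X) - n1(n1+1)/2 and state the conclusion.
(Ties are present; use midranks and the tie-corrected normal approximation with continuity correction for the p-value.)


Step 1: Combine and sort all 14 observations; assign midranks.
sorted (value, group): (6,X), (10,X), (13,X), (15,X), (18,Y), (19,X), (23,Y), (25,Y), (26,X), (26,Y), (30,X), (33,Y), (34,Y), (35,Y)
ranks: 6->1, 10->2, 13->3, 15->4, 18->5, 19->6, 23->7, 25->8, 26->9.5, 26->9.5, 30->11, 33->12, 34->13, 35->14
Step 2: Rank sum for X: R1 = 1 + 2 + 3 + 4 + 6 + 9.5 + 11 = 36.5.
Step 3: U_X = R1 - n1(n1+1)/2 = 36.5 - 7*8/2 = 36.5 - 28 = 8.5.
       U_Y = n1*n2 - U_X = 49 - 8.5 = 40.5.
Step 4: Ties are present, so use the tie-corrected normal approximation (with continuity correction) for the p-value.
Step 5: p-value = 0.047401; compare to alpha = 0.05. reject H0.

U_X = 8.5, p = 0.047401, reject H0 at alpha = 0.05.


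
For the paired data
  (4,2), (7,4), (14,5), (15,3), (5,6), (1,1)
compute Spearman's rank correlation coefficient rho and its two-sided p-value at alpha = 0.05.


Step 1: Rank x and y separately (midranks; no ties here).
rank(x): 4->2, 7->4, 14->5, 15->6, 5->3, 1->1
rank(y): 2->2, 4->4, 5->5, 3->3, 6->6, 1->1
Step 2: d_i = R_x(i) - R_y(i); compute d_i^2.
  (2-2)^2=0, (4-4)^2=0, (5-5)^2=0, (6-3)^2=9, (3-6)^2=9, (1-1)^2=0
sum(d^2) = 18.
Step 3: rho = 1 - 6*18 / (6*(6^2 - 1)) = 1 - 108/210 = 0.485714.
Step 4: Under H0, t = rho * sqrt((n-2)/(1-rho^2)) = 1.1113 ~ t(4).
Step 5: Two-sided p-value from the t-distribution with 4 df = 0.328723.
Step 6: alpha = 0.05. fail to reject H0.

rho = 0.4857, p = 0.328723, fail to reject H0 at alpha = 0.05.


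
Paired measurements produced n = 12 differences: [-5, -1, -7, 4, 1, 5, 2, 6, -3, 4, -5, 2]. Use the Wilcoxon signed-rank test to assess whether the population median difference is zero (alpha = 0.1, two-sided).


Step 1: Drop any zero differences (none here) and take |d_i|.
|d| = [5, 1, 7, 4, 1, 5, 2, 6, 3, 4, 5, 2]
Step 2: Midrank |d_i| (ties get averaged ranks).
ranks: |5|->9, |1|->1.5, |7|->12, |4|->6.5, |1|->1.5, |5|->9, |2|->3.5, |6|->11, |3|->5, |4|->6.5, |5|->9, |2|->3.5
Step 3: Attach original signs; sum ranks with positive sign and with negative sign.
W+ = 6.5 + 1.5 + 9 + 3.5 + 11 + 6.5 + 3.5 = 41.5
W- = 9 + 1.5 + 12 + 5 + 9 = 36.5
(Check: W+ + W- = 78 should equal n(n+1)/2 = 78.)
Step 4: Test statistic W = min(W+, W-) = 36.5.
Step 5: Ties in |d|, so use the tie-corrected normal approximation.
        E[W] = n(n+1)/4 = 12*13/4 = 39.
        Tie groups: |d|=1 (t=2), |d|=2 (t=2), |d|=4 (t=2), |d|=5 (t=3); sum(t^3 - t) = 42.
        Var[W] = n(n+1)(2n+1)/24 - sum(t^3-t)/48 = 3900/24 - 42/48 = 161.625.
        z = (W - E[W]) / sqrt(Var[W]) = (36.5 - 39) / 12.7132 = -0.1966.
        Two-sided p = 2*Phi(z) = 0.844104.
Step 6: alpha = 0.1. fail to reject H0.

W+ = 41.5, W- = 36.5, W = min = 36.5, p = 0.844104, fail to reject H0.


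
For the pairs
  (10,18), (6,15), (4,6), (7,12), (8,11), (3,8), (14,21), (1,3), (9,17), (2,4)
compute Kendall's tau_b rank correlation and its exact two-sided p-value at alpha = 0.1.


Step 1: Enumerate the 45 unordered pairs (i,j) with i<j and classify each by sign(x_j-x_i) * sign(y_j-y_i).
  (1,2):dx=-4,dy=-3->C; (1,3):dx=-6,dy=-12->C; (1,4):dx=-3,dy=-6->C; (1,5):dx=-2,dy=-7->C
  (1,6):dx=-7,dy=-10->C; (1,7):dx=+4,dy=+3->C; (1,8):dx=-9,dy=-15->C; (1,9):dx=-1,dy=-1->C
  (1,10):dx=-8,dy=-14->C; (2,3):dx=-2,dy=-9->C; (2,4):dx=+1,dy=-3->D; (2,5):dx=+2,dy=-4->D
  (2,6):dx=-3,dy=-7->C; (2,7):dx=+8,dy=+6->C; (2,8):dx=-5,dy=-12->C; (2,9):dx=+3,dy=+2->C
  (2,10):dx=-4,dy=-11->C; (3,4):dx=+3,dy=+6->C; (3,5):dx=+4,dy=+5->C; (3,6):dx=-1,dy=+2->D
  (3,7):dx=+10,dy=+15->C; (3,8):dx=-3,dy=-3->C; (3,9):dx=+5,dy=+11->C; (3,10):dx=-2,dy=-2->C
  (4,5):dx=+1,dy=-1->D; (4,6):dx=-4,dy=-4->C; (4,7):dx=+7,dy=+9->C; (4,8):dx=-6,dy=-9->C
  (4,9):dx=+2,dy=+5->C; (4,10):dx=-5,dy=-8->C; (5,6):dx=-5,dy=-3->C; (5,7):dx=+6,dy=+10->C
  (5,8):dx=-7,dy=-8->C; (5,9):dx=+1,dy=+6->C; (5,10):dx=-6,dy=-7->C; (6,7):dx=+11,dy=+13->C
  (6,8):dx=-2,dy=-5->C; (6,9):dx=+6,dy=+9->C; (6,10):dx=-1,dy=-4->C; (7,8):dx=-13,dy=-18->C
  (7,9):dx=-5,dy=-4->C; (7,10):dx=-12,dy=-17->C; (8,9):dx=+8,dy=+14->C; (8,10):dx=+1,dy=+1->C
  (9,10):dx=-7,dy=-13->C
Step 2: C = 41, D = 4, total pairs = 45.
Step 3: tau = (C - D)/(n(n-1)/2) = (41 - 4)/45 = 0.822222.
Step 4: Exact two-sided p-value (enumerate n! = 3628800 permutations of y under H0): p = 0.000358.
Step 5: alpha = 0.1. reject H0.

tau_b = 0.8222 (C=41, D=4), p = 0.000358, reject H0.


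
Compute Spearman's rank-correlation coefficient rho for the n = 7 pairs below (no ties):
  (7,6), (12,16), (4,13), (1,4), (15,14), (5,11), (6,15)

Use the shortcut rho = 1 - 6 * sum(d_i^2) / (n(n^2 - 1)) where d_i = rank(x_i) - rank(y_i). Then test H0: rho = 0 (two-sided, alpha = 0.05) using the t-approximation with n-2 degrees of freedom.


Step 1: Rank x and y separately (midranks; no ties here).
rank(x): 7->5, 12->6, 4->2, 1->1, 15->7, 5->3, 6->4
rank(y): 6->2, 16->7, 13->4, 4->1, 14->5, 11->3, 15->6
Step 2: d_i = R_x(i) - R_y(i); compute d_i^2.
  (5-2)^2=9, (6-7)^2=1, (2-4)^2=4, (1-1)^2=0, (7-5)^2=4, (3-3)^2=0, (4-6)^2=4
sum(d^2) = 22.
Step 3: rho = 1 - 6*22 / (7*(7^2 - 1)) = 1 - 132/336 = 0.607143.
Step 4: Under H0, t = rho * sqrt((n-2)/(1-rho^2)) = 1.7086 ~ t(5).
Step 5: Two-sided p-value from the t-distribution with 5 df = 0.148231.
Step 6: alpha = 0.05. fail to reject H0.

rho = 0.6071, p = 0.148231, fail to reject H0 at alpha = 0.05.


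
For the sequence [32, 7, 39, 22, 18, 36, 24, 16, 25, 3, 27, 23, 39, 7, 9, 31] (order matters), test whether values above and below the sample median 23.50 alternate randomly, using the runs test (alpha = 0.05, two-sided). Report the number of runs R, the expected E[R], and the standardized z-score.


Step 1: Compute median = 23.50; label A = above, B = below.
Labels in order: ABABBAABABABABBA  (n_A = 8, n_B = 8)
Step 2: Count runs R = 13.
Step 3: Under H0 (random ordering), E[R] = 2*n_A*n_B/(n_A+n_B) + 1 = 2*8*8/16 + 1 = 9.0000.
        Var[R] = 2*n_A*n_B*(2*n_A*n_B - n_A - n_B) / ((n_A+n_B)^2 * (n_A+n_B-1)) = 14336/3840 = 3.7333.
        SD[R] = 1.9322.
Step 4: Continuity-corrected z = (R - 0.5 - E[R]) / SD[R] = (13 - 0.5 - 9.0000) / 1.9322 = 1.8114.
Step 5: Two-sided p-value via normal approximation = 2*(1 - Phi(|z|)) = 0.070076.
Step 6: alpha = 0.05. fail to reject H0.

R = 13, z = 1.8114, p = 0.070076, fail to reject H0.


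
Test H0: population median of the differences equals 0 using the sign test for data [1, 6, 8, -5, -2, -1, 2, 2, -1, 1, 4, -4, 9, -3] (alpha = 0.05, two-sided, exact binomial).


Step 1: Discard zero differences. Original n = 14; n_eff = number of nonzero differences = 14.
Nonzero differences (with sign): +1, +6, +8, -5, -2, -1, +2, +2, -1, +1, +4, -4, +9, -3
Step 2: Count signs: positive = 8, negative = 6.
Step 3: Under H0: P(positive) = 0.5, so the number of positives S ~ Bin(14, 0.5).
Step 4: Two-sided exact p-value = sum of Bin(14,0.5) probabilities at or below the observed probability = 0.790527.
Step 5: alpha = 0.05. fail to reject H0.

n_eff = 14, pos = 8, neg = 6, p = 0.790527, fail to reject H0.
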